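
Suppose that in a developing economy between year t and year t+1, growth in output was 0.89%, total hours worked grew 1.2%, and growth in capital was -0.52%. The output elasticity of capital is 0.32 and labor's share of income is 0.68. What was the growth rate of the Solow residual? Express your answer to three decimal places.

Labor's share = 1 − 0.32 = 0.68.
Capital: 0.32 × (-0.52) = -0.1664 pp.
Total hours worked: 0.68 × 1.2 = 0.816 pp.
TFP growth = 0.89 − 0.6496 = 0.2404%.

The Solow residual grew 0.240%.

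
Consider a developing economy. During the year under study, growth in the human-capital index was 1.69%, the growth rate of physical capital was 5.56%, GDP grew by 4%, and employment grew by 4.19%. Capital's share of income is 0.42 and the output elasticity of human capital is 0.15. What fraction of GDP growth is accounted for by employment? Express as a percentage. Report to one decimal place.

Labor's share = 1 − 0.42 − 0.15 = 0.43.
Employment contributed 0.43 × 4.19 = 1.8017 pp.
Share of growth = 1.8017 / 4 × 100 = 45.043%.

Employment accounted for 45.0% of growth.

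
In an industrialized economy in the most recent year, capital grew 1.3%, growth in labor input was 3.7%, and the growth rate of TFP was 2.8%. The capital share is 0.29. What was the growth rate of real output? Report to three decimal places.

Labor's share = 1 − 0.29 = 0.71.
Capital: 0.29 × 1.3 = 0.377 pp.
Labor input: 0.71 × 3.7 = 2.627 pp.
Output growth = 2.8 + 3.004 = 5.804%.

5.804%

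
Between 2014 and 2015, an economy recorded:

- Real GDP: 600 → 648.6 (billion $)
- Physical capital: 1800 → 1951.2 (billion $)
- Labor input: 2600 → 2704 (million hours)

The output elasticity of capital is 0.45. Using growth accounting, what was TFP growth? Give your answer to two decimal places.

2.12%

Real GDP growth = (648.6 − 600) / 600 = 8.1%.
Physical capital growth = (1951.2 − 1800) / 1800 = 8.4%.
Labor input growth = (2704 − 2600) / 2600 = 4%.
Labor's share = 1 − 0.45 = 0.55.
Physical capital: 0.45 × 8.4 = 3.78 pp.
Labor input: 0.55 × 4 = 2.2 pp.
TFP growth = 8.1 − 5.98 = 2.12%.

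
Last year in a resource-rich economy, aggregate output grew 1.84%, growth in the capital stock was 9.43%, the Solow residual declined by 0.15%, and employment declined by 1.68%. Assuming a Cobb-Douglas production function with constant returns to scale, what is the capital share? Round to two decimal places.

α = 0.33

gY = gA + α·gK + (1−α)·gL, so gY − gA − gL = α(gK − gL).
1.84 + 0.15 + 1.68 = α × (9.43 − (-1.68)).
3.67 = 11.11 α, so α = 0.3303.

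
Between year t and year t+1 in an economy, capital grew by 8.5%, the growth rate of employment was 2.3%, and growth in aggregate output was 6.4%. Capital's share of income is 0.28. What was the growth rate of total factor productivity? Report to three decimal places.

2.364%

Labor's share = 1 − 0.28 = 0.72.
Capital: 0.28 × 8.5 = 2.38 pp.
Employment: 0.72 × 2.3 = 1.656 pp.
TFP growth = 6.4 − 4.036 = 2.364%.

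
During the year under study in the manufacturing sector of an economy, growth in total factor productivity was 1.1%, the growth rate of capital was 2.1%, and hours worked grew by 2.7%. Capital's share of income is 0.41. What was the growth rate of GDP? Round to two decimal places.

Labor's share = 1 − 0.41 = 0.59.
Capital: 0.41 × 2.1 = 0.861 pp.
Hours worked: 0.59 × 2.7 = 1.593 pp.
Output growth = 1.1 + 2.454 = 3.554%.

3.55%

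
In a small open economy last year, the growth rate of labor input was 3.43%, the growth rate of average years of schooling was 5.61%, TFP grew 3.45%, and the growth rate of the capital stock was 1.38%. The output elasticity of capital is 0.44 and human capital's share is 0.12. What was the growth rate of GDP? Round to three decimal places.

Labor's share = 1 − 0.44 − 0.12 = 0.44.
The capital stock: 0.44 × 1.38 = 0.6072 pp.
Average years of schooling: 0.12 × 5.61 = 0.6732 pp.
Labor input: 0.44 × 3.43 = 1.5092 pp.
Output growth = 3.45 + 2.7896 = 6.2396%.

GDP grew 6.240%.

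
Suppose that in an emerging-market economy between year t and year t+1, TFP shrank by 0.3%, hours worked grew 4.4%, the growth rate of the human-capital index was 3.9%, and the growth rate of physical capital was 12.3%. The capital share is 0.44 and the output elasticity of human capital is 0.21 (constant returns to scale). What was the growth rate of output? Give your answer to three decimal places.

7.471%

Labor's share = 1 − 0.44 − 0.21 = 0.35.
Physical capital: 0.44 × 12.3 = 5.412 pp.
The human-capital index: 0.21 × 3.9 = 0.819 pp.
Hours worked: 0.35 × 4.4 = 1.54 pp.
Output growth = -0.3 + 7.771 = 7.471%.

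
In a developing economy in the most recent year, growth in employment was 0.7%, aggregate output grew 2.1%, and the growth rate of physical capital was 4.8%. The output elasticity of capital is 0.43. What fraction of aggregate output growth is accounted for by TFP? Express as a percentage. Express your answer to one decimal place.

Labor's share = 1 − 0.43 = 0.57.
Physical capital: 0.43 × 4.8 = 2.064 pp.
Employment: 0.57 × 0.7 = 0.399 pp.
TFP growth = 2.1 − 2.463 = -0.363%.
TFP share of growth = -0.363 / 2.1 × 100 = -17.286%.

-17.3%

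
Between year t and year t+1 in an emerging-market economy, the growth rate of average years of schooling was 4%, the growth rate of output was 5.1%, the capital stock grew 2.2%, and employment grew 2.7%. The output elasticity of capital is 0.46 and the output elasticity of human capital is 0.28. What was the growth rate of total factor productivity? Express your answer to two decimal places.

2.27%

Labor's share = 1 − 0.46 − 0.28 = 0.26.
The capital stock: 0.46 × 2.2 = 1.012 pp.
Average years of schooling: 0.28 × 4 = 1.12 pp.
Employment: 0.26 × 2.7 = 0.702 pp.
TFP growth = 5.1 − 2.834 = 2.266%.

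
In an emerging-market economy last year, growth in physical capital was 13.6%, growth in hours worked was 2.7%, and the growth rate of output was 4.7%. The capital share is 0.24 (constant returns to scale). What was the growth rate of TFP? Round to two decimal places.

Labor's share = 1 − 0.24 = 0.76.
Physical capital: 0.24 × 13.6 = 3.264 pp.
Hours worked: 0.76 × 2.7 = 2.052 pp.
TFP growth = 4.7 − 5.316 = -0.616%.

-0.62%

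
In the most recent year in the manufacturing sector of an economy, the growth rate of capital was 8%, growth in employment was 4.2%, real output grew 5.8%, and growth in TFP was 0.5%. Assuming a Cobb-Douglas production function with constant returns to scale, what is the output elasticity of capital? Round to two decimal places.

gY = gA + α·gK + (1−α)·gL, so gY − gA − gL = α(gK − gL).
5.8 − 0.5 − 4.2 = α × (8 − 4.2).
1.1 = 3.8 α, so α = 0.2895.

α = 0.29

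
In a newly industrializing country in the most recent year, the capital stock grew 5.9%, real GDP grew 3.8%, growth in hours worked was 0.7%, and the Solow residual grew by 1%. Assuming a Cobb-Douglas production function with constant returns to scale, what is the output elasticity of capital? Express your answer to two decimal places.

gY = gA + α·gK + (1−α)·gL, so gY − gA − gL = α(gK − gL).
3.8 − 1 − 0.7 = α × (5.9 − 0.7).
2.1 = 5.2 α, so α = 0.4038.

0.40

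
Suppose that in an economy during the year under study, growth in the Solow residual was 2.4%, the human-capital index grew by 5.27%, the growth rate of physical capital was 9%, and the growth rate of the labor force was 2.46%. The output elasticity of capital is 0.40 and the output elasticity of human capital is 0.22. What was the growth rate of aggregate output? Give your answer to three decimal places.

8.094%

Labor's share = 1 − 0.4 − 0.22 = 0.38.
Physical capital: 0.4 × 9 = 3.6 pp.
The human-capital index: 0.22 × 5.27 = 1.1594 pp.
The labor force: 0.38 × 2.46 = 0.9348 pp.
Output growth = 2.4 + 5.6942 = 8.0942%.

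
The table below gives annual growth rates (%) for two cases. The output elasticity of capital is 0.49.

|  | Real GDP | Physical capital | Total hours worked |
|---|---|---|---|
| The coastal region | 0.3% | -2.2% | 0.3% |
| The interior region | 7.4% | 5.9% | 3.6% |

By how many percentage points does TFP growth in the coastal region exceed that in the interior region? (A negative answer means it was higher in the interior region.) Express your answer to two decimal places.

Labor's share = 1 − 0.49 = 0.51.
The coastal region: TFP = 0.3 + 1.078 − 0.153 = 1.225%.
The interior region: TFP = 7.4 − 2.891 − 1.836 = 2.673%.
Difference = 1.225 − (2.673) = -1.448 pp.

-1.45 percentage points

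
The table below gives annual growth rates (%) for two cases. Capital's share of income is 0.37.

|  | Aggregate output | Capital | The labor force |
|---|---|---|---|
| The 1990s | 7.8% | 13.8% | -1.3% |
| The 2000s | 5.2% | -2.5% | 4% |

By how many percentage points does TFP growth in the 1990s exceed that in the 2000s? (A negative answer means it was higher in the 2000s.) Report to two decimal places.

Labor's share = 1 − 0.37 = 0.63.
The 1990s: TFP = 7.8 − 5.106 + 0.819 = 3.513%.
The 2000s: TFP = 5.2 + 0.925 − 2.52 = 3.605%.
Difference = 3.513 − (3.605) = -0.092 pp.

-0.09 percentage points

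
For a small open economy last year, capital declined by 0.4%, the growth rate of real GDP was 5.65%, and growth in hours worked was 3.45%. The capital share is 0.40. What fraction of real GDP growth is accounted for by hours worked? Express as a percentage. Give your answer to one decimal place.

Hours worked accounted for 36.6% of growth.

Labor's share = 1 − 0.4 = 0.6.
Hours worked contributed 0.6 × 3.45 = 2.07 pp.
Share of growth = 2.07 / 5.65 × 100 = 36.637%.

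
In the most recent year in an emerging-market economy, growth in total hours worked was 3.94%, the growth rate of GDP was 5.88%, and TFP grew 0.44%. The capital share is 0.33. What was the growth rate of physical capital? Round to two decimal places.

Labor's share = 1 − 0.33 = 0.67.
gY = gA + 0.67×3.94 + 0.33×g.
0.33×g = 5.88 − 0.44 − 2.6398 = 2.8002.
g = 2.8002 / 0.33 = 8.4855%.

8.49%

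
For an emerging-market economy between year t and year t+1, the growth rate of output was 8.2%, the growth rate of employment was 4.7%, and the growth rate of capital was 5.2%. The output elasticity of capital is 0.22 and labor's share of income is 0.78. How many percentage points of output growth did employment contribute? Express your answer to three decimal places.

Labor's share = 1 − 0.22 = 0.78.
Contribution = share × growth = 0.78 × 4.7 = 3.666 pp.

3.666 pp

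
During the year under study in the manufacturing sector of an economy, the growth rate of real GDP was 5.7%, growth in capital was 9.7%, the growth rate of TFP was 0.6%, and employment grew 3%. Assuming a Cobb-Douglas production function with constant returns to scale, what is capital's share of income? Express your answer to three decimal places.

gY = gA + α·gK + (1−α)·gL, so gY − gA − gL = α(gK − gL).
5.7 − 0.6 − 3 = α × (9.7 − 3).
2.1 = 6.7 α, so α = 0.31343.

α = 0.313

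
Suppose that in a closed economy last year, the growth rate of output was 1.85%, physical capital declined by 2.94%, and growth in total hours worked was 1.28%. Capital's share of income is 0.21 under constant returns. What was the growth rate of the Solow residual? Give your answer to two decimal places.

Labor's share = 1 − 0.21 = 0.79.
Physical capital: 0.21 × (-2.94) = -0.6174 pp.
Total hours worked: 0.79 × 1.28 = 1.0112 pp.
TFP growth = 1.85 − 0.3938 = 1.4562%.

1.46%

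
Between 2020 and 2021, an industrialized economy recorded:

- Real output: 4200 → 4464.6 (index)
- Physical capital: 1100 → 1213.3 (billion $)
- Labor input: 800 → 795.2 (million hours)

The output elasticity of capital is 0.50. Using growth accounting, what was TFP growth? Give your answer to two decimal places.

Real output growth = (4464.6 − 4200) / 4200 = 6.3%.
Physical capital growth = (1213.3 − 1100) / 1100 = 10.3%.
Labor input growth = (795.2 − 800) / 800 = -0.6%.
Labor's share = 1 − 0.5 = 0.5.
Physical capital: 0.5 × 10.3 = 5.15 pp.
Labor input: 0.5 × (-0.6) = -0.3 pp.
TFP growth = 6.3 − 4.85 = 1.45%.

1.45%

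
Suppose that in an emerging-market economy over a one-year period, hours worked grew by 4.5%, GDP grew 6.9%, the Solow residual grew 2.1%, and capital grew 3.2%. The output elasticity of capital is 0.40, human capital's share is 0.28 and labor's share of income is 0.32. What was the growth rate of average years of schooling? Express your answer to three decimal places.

Average years of schooling growth was 7.429%.

Labor's share = 1 − 0.4 − 0.28 = 0.32.
gY = gA + 0.4×3.2 + 0.32×4.5 + 0.28×g.
0.28×g = 6.9 − 2.1 − 2.72 = 2.08.
g = 2.08 / 0.28 = 7.42857%.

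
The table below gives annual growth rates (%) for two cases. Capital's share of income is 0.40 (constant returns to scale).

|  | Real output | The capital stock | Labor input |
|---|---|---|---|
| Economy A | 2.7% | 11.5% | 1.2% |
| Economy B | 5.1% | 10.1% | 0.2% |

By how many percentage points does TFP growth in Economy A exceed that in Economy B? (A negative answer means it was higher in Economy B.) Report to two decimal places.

Labor's share = 1 − 0.4 = 0.6.
Economy A: TFP = 2.7 − 4.6 − 0.72 = -2.62%.
Economy B: TFP = 5.1 − 4.04 − 0.12 = 0.94%.
Difference = -2.62 − (0.94) = -3.56 pp.

-3.56 percentage points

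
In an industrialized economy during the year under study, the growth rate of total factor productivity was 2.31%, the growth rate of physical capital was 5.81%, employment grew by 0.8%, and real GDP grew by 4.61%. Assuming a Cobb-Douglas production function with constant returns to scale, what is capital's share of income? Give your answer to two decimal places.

α = 0.30

gY = gA + α·gK + (1−α)·gL, so gY − gA − gL = α(gK − gL).
4.61 − 2.31 − 0.8 = α × (5.81 − 0.8).
1.5 = 5.01 α, so α = 0.2994.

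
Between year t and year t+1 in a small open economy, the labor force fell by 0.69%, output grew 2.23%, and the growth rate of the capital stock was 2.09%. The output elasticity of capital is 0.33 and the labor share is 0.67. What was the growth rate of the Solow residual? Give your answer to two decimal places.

2.00%

Labor's share = 1 − 0.33 = 0.67.
The capital stock: 0.33 × 2.09 = 0.6897 pp.
The labor force: 0.67 × (-0.69) = -0.4623 pp.
TFP growth = 2.23 − 0.2274 = 2.0026%.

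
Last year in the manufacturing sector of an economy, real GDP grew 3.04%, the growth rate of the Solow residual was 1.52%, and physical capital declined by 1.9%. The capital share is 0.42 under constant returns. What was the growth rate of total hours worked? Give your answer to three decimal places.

Total hours worked grew 3.997%.

Labor's share = 1 − 0.42 = 0.58.
gY = gA + 0.42×(-1.9) + 0.58×g.
0.58×g = 3.04 − 1.52 + 0.798 = 2.318.
g = 2.318 / 0.58 = 3.99655%.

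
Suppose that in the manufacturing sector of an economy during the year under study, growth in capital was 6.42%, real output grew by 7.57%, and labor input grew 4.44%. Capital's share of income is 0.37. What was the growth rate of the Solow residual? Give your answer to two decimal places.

Labor's share = 1 − 0.37 = 0.63.
Capital: 0.37 × 6.42 = 2.3754 pp.
Labor input: 0.63 × 4.44 = 2.7972 pp.
TFP growth = 7.57 − 5.1726 = 2.3974%.

2.40%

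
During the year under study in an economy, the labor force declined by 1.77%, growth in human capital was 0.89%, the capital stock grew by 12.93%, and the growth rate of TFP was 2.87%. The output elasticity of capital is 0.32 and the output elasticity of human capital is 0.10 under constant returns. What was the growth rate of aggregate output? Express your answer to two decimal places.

6.07%

Labor's share = 1 − 0.32 − 0.1 = 0.58.
The capital stock: 0.32 × 12.93 = 4.1376 pp.
Human capital: 0.1 × 0.89 = 0.089 pp.
The labor force: 0.58 × (-1.77) = -1.0266 pp.
Output growth = 2.87 + 3.2 = 6.07%.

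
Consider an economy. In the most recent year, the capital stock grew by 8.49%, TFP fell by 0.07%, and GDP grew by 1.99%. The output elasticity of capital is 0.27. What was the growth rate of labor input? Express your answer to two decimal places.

-0.32%

Labor's share = 1 − 0.27 = 0.73.
gY = gA + 0.27×8.49 + 0.73×g.
0.73×g = 1.99 + 0.07 − 2.2923 = -0.2323.
g = -0.2323 / 0.73 = -0.3182%.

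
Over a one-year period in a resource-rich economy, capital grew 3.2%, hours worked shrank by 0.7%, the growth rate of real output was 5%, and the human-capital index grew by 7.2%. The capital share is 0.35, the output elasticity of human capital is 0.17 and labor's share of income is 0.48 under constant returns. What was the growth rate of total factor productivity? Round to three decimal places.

2.992%

Labor's share = 1 − 0.35 − 0.17 = 0.48.
Capital: 0.35 × 3.2 = 1.12 pp.
The human-capital index: 0.17 × 7.2 = 1.224 pp.
Hours worked: 0.48 × (-0.7) = -0.336 pp.
TFP growth = 5 − 2.008 = 2.992%.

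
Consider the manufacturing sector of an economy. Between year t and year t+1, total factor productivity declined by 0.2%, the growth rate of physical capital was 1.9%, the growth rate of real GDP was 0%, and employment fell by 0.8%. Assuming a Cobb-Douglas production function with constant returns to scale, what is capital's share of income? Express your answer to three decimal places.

gY = gA + α·gK + (1−α)·gL, so gY − gA − gL = α(gK − gL).
0 + 0.2 + 0.8 = α × (1.9 − (-0.8)).
1 = 2.7 α, so α = 0.37037.

α = 0.370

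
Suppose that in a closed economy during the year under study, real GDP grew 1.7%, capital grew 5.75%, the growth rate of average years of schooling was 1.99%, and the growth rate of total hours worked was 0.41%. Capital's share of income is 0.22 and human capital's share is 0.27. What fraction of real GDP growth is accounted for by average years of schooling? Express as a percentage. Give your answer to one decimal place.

Average years of schooling contributed 0.27 × 1.99 = 0.5373 pp.
Share of growth = 0.5373 / 1.7 × 100 = 31.606%.

Average years of schooling accounted for 31.6% of growth.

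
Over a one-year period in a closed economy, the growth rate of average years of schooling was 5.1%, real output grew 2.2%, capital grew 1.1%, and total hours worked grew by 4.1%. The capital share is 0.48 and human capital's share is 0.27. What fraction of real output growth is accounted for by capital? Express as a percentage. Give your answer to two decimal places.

24.00%

Capital contributed 0.48 × 1.1 = 0.528 pp.
Share of growth = 0.528 / 2.2 × 100 = 24%.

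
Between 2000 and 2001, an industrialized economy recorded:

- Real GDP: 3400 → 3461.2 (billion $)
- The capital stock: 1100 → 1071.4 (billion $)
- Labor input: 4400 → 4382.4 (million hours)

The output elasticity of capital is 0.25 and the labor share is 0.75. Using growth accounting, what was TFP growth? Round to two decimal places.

2.75%

Real GDP growth = (3461.2 − 3400) / 3400 = 1.8%.
The capital stock growth = (1071.4 − 1100) / 1100 = -2.6%.
Labor input growth = (4382.4 − 4400) / 4400 = -0.4%.
Labor's share = 1 − 0.25 = 0.75.
The capital stock: 0.25 × (-2.6) = -0.65 pp.
Labor input: 0.75 × (-0.4) = -0.3 pp.
TFP growth = 1.8 + 0.95 = 2.75%.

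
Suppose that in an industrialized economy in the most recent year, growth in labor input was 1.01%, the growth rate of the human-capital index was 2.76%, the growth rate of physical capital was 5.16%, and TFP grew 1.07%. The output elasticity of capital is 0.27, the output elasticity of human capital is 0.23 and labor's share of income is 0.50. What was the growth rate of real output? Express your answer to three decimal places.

Labor's share = 1 − 0.27 − 0.23 = 0.5.
Physical capital: 0.27 × 5.16 = 1.3932 pp.
The human-capital index: 0.23 × 2.76 = 0.6348 pp.
Labor input: 0.5 × 1.01 = 0.505 pp.
Output growth = 1.07 + 2.533 = 3.603%.

3.603%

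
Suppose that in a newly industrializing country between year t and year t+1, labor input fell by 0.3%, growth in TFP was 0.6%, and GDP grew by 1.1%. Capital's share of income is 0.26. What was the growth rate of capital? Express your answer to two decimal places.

Labor's share = 1 − 0.26 = 0.74.
gY = gA + 0.74×(-0.3) + 0.26×g.
0.26×g = 1.1 − 0.6 + 0.222 = 0.722.
g = 0.722 / 0.26 = 2.7769%.

2.78%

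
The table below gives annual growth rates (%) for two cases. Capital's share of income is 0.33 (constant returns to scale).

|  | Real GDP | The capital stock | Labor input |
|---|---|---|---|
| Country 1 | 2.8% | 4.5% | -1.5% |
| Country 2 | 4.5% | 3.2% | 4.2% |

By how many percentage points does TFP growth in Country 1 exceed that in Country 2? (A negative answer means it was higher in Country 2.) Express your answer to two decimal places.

1.69 percentage points

Labor's share = 1 − 0.33 = 0.67.
Country 1: TFP = 2.8 − 1.485 + 1.005 = 2.32%.
Country 2: TFP = 4.5 − 1.056 − 2.814 = 0.63%.
Difference = 2.32 − (0.63) = 1.69 pp.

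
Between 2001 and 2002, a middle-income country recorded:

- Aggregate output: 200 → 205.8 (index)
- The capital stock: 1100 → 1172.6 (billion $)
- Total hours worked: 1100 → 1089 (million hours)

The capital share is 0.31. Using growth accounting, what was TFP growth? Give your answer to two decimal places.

Aggregate output growth = (205.8 − 200) / 200 = 2.9%.
The capital stock growth = (1172.6 − 1100) / 1100 = 6.6%.
Total hours worked growth = (1089 − 1100) / 1100 = -1%.
Labor's share = 1 − 0.31 = 0.69.
The capital stock: 0.31 × 6.6 = 2.046 pp.
Total hours worked: 0.69 × (-1) = -0.69 pp.
TFP growth = 2.9 − 1.356 = 1.544%.

1.54%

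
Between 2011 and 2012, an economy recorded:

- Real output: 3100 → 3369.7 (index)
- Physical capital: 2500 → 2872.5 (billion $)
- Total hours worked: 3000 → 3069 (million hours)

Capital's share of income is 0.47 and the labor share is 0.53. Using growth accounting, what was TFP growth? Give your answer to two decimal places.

Real output growth = (3369.7 − 3100) / 3100 = 8.7%.
Physical capital growth = (2872.5 − 2500) / 2500 = 14.9%.
Total hours worked growth = (3069 − 3000) / 3000 = 2.3%.
Labor's share = 1 − 0.47 = 0.53.
Physical capital: 0.47 × 14.9 = 7.003 pp.
Total hours worked: 0.53 × 2.3 = 1.219 pp.
TFP growth = 8.7 − 8.222 = 0.478%.

TFP grew 0.48%.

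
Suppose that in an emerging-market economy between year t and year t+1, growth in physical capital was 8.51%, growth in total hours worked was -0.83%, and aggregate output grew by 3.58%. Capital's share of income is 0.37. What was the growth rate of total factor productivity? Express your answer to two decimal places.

Labor's share = 1 − 0.37 = 0.63.
Physical capital: 0.37 × 8.51 = 3.1487 pp.
Total hours worked: 0.63 × (-0.83) = -0.5229 pp.
TFP growth = 3.58 − 2.6258 = 0.9542%.

0.95%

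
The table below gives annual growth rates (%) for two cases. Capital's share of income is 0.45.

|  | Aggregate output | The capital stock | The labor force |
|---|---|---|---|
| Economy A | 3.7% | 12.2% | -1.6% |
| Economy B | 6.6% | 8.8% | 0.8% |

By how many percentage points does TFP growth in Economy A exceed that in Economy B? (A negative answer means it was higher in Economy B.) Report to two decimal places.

-3.11 percentage points

Labor's share = 1 − 0.45 = 0.55.
Economy A: TFP = 3.7 − 5.49 + 0.88 = -0.91%.
Economy B: TFP = 6.6 − 3.96 − 0.44 = 2.2%.
Difference = -0.91 − (2.2) = -3.11 pp.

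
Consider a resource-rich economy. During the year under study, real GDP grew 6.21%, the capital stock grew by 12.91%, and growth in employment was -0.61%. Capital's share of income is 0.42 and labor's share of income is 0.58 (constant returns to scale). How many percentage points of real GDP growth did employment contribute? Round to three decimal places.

Labor's share = 1 − 0.42 = 0.58.
Contribution = share × growth = 0.58 × (-0.61) = -0.3538 pp.

-0.354 pp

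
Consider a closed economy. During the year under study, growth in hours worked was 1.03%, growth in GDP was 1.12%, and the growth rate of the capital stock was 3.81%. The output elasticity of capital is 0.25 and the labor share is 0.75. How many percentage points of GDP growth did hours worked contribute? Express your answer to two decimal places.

Labor's share = 1 − 0.25 = 0.75.
Contribution = share × growth = 0.75 × 1.03 = 0.7725 pp.

0.77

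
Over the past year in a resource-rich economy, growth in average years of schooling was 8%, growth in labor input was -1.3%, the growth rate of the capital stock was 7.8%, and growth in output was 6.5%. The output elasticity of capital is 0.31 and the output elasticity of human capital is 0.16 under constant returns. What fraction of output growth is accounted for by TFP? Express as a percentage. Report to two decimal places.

TFP accounted for 53.71% of growth.

Labor's share = 1 − 0.31 − 0.16 = 0.53.
The capital stock: 0.31 × 7.8 = 2.418 pp.
Average years of schooling: 0.16 × 8 = 1.28 pp.
Labor input: 0.53 × (-1.3) = -0.689 pp.
TFP growth = 6.5 − 3.009 = 3.491%.
TFP share of growth = 3.491 / 6.5 × 100 = 53.7077%.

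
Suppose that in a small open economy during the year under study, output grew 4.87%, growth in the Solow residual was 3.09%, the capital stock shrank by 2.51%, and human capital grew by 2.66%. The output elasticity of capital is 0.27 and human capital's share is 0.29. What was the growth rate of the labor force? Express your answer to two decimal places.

3.83%

Labor's share = 1 − 0.27 − 0.29 = 0.44.
gY = gA + 0.27×(-2.51) + 0.29×2.66 + 0.44×g.
0.44×g = 4.87 − 3.09 − 0.0937 = 1.6863.
g = 1.6863 / 0.44 = 3.8325%.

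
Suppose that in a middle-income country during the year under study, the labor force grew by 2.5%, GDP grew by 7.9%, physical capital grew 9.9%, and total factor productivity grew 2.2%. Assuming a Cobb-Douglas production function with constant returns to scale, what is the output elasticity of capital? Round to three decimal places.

gY = gA + α·gK + (1−α)·gL, so gY − gA − gL = α(gK − gL).
7.9 − 2.2 − 2.5 = α × (9.9 − 2.5).
3.2 = 7.4 α, so α = 0.43243.

α = 0.432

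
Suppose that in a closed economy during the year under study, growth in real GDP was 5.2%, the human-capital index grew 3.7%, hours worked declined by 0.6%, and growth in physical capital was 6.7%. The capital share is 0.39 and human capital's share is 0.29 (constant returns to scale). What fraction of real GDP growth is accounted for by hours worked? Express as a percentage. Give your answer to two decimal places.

-3.69%

Labor's share = 1 − 0.39 − 0.29 = 0.32.
Hours worked contributed 0.32 × (-0.6) = -0.192 pp.
Share of growth = -0.192 / 5.2 × 100 = -3.6923%.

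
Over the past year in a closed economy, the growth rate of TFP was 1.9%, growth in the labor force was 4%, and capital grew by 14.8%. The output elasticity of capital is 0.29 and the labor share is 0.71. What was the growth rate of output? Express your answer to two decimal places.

Labor's share = 1 − 0.29 = 0.71.
Capital: 0.29 × 14.8 = 4.292 pp.
The labor force: 0.71 × 4 = 2.84 pp.
Output growth = 1.9 + 7.132 = 9.032%.

9.03%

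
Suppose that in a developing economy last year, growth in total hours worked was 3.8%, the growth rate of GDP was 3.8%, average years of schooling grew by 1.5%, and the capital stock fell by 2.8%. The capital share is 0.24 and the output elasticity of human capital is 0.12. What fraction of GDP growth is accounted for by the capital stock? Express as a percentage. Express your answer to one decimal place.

The capital stock contributed 0.24 × (-2.8) = -0.672 pp.
Share of growth = -0.672 / 3.8 × 100 = -17.684%.

-17.7%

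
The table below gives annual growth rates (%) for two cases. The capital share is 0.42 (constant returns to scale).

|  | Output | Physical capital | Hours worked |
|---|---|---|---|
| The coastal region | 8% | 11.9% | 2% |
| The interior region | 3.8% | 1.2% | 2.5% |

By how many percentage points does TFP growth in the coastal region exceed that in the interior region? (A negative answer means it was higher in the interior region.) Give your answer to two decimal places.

0.00 percentage points

Labor's share = 1 − 0.42 = 0.58.
The coastal region: TFP = 8 − 4.998 − 1.16 = 1.842%.
The interior region: TFP = 3.8 − 0.504 − 1.45 = 1.846%.
Difference = 1.842 − (1.846) = -0.004 pp.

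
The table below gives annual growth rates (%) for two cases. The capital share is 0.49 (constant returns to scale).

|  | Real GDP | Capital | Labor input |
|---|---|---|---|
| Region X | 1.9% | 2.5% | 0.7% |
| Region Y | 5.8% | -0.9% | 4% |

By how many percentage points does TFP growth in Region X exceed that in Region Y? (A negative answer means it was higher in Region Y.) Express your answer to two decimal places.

-3.88 percentage points

Labor's share = 1 − 0.49 = 0.51.
Region X: TFP = 1.9 − 1.225 − 0.357 = 0.318%.
Region Y: TFP = 5.8 + 0.441 − 2.04 = 4.201%.
Difference = 0.318 − (4.201) = -3.883 pp.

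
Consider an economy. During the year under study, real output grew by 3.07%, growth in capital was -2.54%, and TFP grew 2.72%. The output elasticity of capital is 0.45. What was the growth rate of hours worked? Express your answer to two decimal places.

Hours worked growth was 2.71%.

Labor's share = 1 − 0.45 = 0.55.
gY = gA + 0.45×(-2.54) + 0.55×g.
0.55×g = 3.07 − 2.72 + 1.143 = 1.493.
g = 1.493 / 0.55 = 2.7145%.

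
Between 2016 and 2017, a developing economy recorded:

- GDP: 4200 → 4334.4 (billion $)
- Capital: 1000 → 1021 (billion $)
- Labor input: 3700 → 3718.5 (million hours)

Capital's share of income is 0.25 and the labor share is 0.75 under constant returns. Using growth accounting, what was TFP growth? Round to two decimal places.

GDP growth = (4334.4 − 4200) / 4200 = 3.2%.
Capital growth = (1021 − 1000) / 1000 = 2.1%.
Labor input growth = (3718.5 − 3700) / 3700 = 0.5%.
Labor's share = 1 − 0.25 = 0.75.
Capital: 0.25 × 2.1 = 0.525 pp.
Labor input: 0.75 × 0.5 = 0.375 pp.
TFP growth = 3.2 − 0.9 = 2.3%.

TFP grew 2.30%.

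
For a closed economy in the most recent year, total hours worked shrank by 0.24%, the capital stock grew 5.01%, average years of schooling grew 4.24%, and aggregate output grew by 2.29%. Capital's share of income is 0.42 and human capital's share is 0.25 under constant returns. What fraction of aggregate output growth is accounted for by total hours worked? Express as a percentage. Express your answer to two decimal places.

Labor's share = 1 − 0.42 − 0.25 = 0.33.
Total hours worked contributed 0.33 × (-0.24) = -0.0792 pp.
Share of growth = -0.0792 / 2.29 × 100 = -3.4585%.

-3.46%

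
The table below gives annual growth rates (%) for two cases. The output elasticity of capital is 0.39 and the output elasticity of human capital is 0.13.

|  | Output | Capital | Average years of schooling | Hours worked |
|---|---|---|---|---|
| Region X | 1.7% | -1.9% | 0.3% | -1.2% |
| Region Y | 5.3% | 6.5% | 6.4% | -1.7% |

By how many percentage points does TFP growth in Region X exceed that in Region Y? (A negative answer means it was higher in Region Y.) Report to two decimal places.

Labor's share = 1 − 0.39 − 0.13 = 0.48.
Region X: TFP = 1.7 + 0.741 − 0.039 + 0.576 = 2.978%.
Region Y: TFP = 5.3 − 2.535 − 0.832 + 0.816 = 2.749%.
Difference = 2.978 − (2.749) = 0.229 pp.

0.23 percentage points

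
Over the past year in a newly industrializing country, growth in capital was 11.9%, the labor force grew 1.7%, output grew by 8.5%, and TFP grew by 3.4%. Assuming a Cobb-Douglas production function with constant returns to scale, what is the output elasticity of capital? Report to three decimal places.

gY = gA + α·gK + (1−α)·gL, so gY − gA − gL = α(gK − gL).
8.5 − 3.4 − 1.7 = α × (11.9 − 1.7).
3.4 = 10.2 α, so α = 0.33333.

0.333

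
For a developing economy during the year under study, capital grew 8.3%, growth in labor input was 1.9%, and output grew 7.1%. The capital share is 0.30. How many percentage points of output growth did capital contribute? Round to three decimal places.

2.490 pp

Contribution = share × growth = 0.3 × 8.3 = 2.49 pp.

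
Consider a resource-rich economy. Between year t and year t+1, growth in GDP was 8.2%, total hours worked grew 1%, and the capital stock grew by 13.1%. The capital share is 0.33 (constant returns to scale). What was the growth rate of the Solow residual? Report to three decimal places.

3.207%

Labor's share = 1 − 0.33 = 0.67.
The capital stock: 0.33 × 13.1 = 4.323 pp.
Total hours worked: 0.67 × 1 = 0.67 pp.
TFP growth = 8.2 − 4.993 = 3.207%.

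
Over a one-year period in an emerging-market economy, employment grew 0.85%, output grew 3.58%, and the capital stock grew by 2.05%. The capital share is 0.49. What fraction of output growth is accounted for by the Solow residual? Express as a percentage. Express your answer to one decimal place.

59.8%

Labor's share = 1 − 0.49 = 0.51.
The capital stock: 0.49 × 2.05 = 1.0045 pp.
Employment: 0.51 × 0.85 = 0.4335 pp.
TFP growth = 3.58 − 1.438 = 2.142%.
TFP share of growth = 2.142 / 3.58 × 100 = 59.832%.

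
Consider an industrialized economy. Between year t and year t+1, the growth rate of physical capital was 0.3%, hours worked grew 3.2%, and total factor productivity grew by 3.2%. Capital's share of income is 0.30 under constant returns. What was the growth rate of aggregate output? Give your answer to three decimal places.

Labor's share = 1 − 0.3 = 0.7.
Physical capital: 0.3 × 0.3 = 0.09 pp.
Hours worked: 0.7 × 3.2 = 2.24 pp.
Output growth = 3.2 + 2.33 = 5.53%.

Aggregate output growth was 5.530%.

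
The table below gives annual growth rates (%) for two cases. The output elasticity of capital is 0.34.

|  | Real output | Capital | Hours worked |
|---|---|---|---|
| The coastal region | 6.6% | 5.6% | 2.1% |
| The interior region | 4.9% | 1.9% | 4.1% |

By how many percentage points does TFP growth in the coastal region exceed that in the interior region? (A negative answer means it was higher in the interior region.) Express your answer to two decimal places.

1.76 percentage points

Labor's share = 1 − 0.34 = 0.66.
The coastal region: TFP = 6.6 − 1.904 − 1.386 = 3.31%.
The interior region: TFP = 4.9 − 0.646 − 2.706 = 1.548%.
Difference = 3.31 − (1.548) = 1.762 pp.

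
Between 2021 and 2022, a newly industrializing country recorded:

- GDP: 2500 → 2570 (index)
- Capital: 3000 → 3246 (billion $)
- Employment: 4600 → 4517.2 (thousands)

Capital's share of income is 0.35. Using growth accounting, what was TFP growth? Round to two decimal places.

GDP growth = (2570 − 2500) / 2500 = 2.8%.
Capital growth = (3246 − 3000) / 3000 = 8.2%.
Employment growth = (4517.2 − 4600) / 4600 = -1.8%.
Labor's share = 1 − 0.35 = 0.65.
Capital: 0.35 × 8.2 = 2.87 pp.
Employment: 0.65 × (-1.8) = -1.17 pp.
TFP growth = 2.8 − 1.7 = 1.1%.

TFP growth was 1.10%.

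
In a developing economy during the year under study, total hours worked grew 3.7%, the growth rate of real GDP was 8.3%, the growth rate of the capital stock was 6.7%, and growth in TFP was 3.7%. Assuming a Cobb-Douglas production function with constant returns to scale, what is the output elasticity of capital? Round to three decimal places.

gY = gA + α·gK + (1−α)·gL, so gY − gA − gL = α(gK − gL).
8.3 − 3.7 − 3.7 = α × (6.7 − 3.7).
0.9 = 3 α, so α = 0.3.

α = 0.300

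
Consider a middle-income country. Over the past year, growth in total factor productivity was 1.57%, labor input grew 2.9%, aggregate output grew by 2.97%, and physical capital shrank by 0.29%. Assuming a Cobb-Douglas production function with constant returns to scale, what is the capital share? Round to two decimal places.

The capital share is 0.47.

gY = gA + α·gK + (1−α)·gL, so gY − gA − gL = α(gK − gL).
2.97 − 1.57 − 2.9 = α × (-0.29 − 2.9).
-1.5 = -3.19 α, so α = 0.4702.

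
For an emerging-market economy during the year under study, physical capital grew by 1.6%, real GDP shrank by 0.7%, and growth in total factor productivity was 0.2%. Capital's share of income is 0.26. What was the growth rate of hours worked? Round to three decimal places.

-1.778%

Labor's share = 1 − 0.26 = 0.74.
gY = gA + 0.26×1.6 + 0.74×g.
0.74×g = -0.7 − 0.2 − 0.416 = -1.316.
g = -1.316 / 0.74 = -1.77838%.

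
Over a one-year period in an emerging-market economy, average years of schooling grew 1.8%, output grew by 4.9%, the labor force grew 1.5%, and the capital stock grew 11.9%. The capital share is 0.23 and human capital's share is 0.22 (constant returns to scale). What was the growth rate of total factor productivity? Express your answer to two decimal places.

Labor's share = 1 − 0.23 − 0.22 = 0.55.
The capital stock: 0.23 × 11.9 = 2.737 pp.
Average years of schooling: 0.22 × 1.8 = 0.396 pp.
The labor force: 0.55 × 1.5 = 0.825 pp.
TFP growth = 4.9 − 3.958 = 0.942%.

Total factor productivity growth was 0.94%.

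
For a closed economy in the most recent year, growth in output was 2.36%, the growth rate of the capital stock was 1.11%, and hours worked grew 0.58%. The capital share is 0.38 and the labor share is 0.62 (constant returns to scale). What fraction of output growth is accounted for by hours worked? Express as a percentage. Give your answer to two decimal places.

15.24%

Labor's share = 1 − 0.38 = 0.62.
Hours worked contributed 0.62 × 0.58 = 0.3596 pp.
Share of growth = 0.3596 / 2.36 × 100 = 15.2373%.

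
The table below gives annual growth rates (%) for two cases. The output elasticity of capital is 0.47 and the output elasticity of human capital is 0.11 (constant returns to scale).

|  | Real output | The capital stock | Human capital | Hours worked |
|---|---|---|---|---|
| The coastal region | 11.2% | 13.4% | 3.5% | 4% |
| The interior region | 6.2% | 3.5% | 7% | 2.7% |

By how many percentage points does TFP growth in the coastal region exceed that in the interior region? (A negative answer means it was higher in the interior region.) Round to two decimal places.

Labor's share = 1 − 0.47 − 0.11 = 0.42.
The coastal region: TFP = 11.2 − 6.298 − 0.385 − 1.68 = 2.837%.
The interior region: TFP = 6.2 − 1.645 − 0.77 − 1.134 = 2.651%.
Difference = 2.837 − (2.651) = 0.186 pp.

0.19 percentage points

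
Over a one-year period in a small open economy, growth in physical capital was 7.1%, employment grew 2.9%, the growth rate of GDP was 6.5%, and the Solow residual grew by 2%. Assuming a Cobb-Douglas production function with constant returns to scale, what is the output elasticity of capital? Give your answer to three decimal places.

The output elasticity of capital is 0.381.

gY = gA + α·gK + (1−α)·gL, so gY − gA − gL = α(gK − gL).
6.5 − 2 − 2.9 = α × (7.1 − 2.9).
1.6 = 4.2 α, so α = 0.38095.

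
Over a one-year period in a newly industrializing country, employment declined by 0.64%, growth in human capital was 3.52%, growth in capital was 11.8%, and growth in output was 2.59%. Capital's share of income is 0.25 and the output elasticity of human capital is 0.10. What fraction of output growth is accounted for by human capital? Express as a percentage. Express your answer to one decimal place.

13.6%

Human capital contributed 0.1 × 3.52 = 0.352 pp.
Share of growth = 0.352 / 2.59 × 100 = 13.591%.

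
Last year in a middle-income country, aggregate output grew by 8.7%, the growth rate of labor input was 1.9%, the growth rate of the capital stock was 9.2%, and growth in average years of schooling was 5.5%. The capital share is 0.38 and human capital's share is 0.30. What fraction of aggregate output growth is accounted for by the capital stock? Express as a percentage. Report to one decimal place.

The capital stock accounted for 40.2% of growth.

The capital stock contributed 0.38 × 9.2 = 3.496 pp.
Share of growth = 3.496 / 8.7 × 100 = 40.184%.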